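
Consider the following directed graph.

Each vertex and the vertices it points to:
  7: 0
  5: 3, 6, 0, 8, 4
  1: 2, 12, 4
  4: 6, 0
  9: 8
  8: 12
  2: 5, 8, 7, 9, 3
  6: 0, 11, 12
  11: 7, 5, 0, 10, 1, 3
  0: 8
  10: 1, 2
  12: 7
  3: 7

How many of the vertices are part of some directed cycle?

A vertex is on a directed cycle iff it belongs to a strongly connected component of size ≥ 2 (or has a self-loop).
The vertices on cycles are {0, 1, 2, 4, 5, 6, 7, 8, 10, 11, 12} — 11 in total.

11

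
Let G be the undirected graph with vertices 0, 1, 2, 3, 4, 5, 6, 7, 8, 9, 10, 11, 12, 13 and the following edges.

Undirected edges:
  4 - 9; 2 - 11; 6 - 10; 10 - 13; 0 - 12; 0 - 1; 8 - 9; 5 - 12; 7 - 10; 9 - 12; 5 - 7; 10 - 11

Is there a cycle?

DFS, tracking each vertex's parent; an edge to a visited non-parent vertex closes a cycle.
Start from 10:
visit 10 (parent –)
  visit 11 (parent 10)
    11–10: parent, skip
    visit 2 (parent 11)
      2–11: parent, skip
  visit 6 (parent 10)
    6–10: parent, skip
  visit 7 (parent 10)
    7–10: parent, skip
    visit 5 (parent 7)
      5–7: parent, skip
      visit 12 (parent 5)
        visit 9 (parent 12)
          visit 8 (parent 9)
            8–9: parent, skip
          visit 4 (parent 9)
            4–9: parent, skip
          9–12: parent, skip
        12–5: parent, skip
        visit 0 (parent 12)
          visit 1 (parent 0)
            1–0: parent, skip
          0–12: parent, skip
  visit 13 (parent 10)
    13–10: parent, skip
visit 3 (parent –)
No non-parent visited neighbor found — the graph is a forest.

No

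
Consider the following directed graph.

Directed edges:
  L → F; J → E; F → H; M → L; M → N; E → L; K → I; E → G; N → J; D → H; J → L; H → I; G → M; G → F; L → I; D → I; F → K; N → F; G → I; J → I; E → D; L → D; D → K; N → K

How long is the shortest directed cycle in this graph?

For each vertex v, BFS finds the shortest path from v back to v.
The shortest such closed walk is N → J → E → G → M → N, length 5.

5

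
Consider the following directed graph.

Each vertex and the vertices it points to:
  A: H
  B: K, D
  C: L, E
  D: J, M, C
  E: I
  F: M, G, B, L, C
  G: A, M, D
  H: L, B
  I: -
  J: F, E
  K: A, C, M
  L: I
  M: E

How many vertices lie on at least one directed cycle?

8

A vertex is on a directed cycle iff it belongs to a strongly connected component of size ≥ 2 (or has a self-loop).
The vertices on cycles are {A, B, D, F, G, H, J, K} — 8 in total.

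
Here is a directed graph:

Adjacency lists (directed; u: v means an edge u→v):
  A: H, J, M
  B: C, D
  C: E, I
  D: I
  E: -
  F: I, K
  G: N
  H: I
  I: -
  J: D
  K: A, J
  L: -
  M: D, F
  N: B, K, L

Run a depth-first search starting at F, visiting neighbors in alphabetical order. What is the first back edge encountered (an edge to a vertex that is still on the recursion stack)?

M→F

DFS from F (visiting neighbors in alphabetical order); mark gray on enter, black on exit:
F gray
  I gray
  I black
  K gray
    A gray
      H gray
        H→I: I black — skip
      H black
      J gray
        D gray
          D→I: I black — skip
        D black
      J black
      M gray
        M→D: D black — skip
        M→F: F is gray → back edge
First back edge: M → F.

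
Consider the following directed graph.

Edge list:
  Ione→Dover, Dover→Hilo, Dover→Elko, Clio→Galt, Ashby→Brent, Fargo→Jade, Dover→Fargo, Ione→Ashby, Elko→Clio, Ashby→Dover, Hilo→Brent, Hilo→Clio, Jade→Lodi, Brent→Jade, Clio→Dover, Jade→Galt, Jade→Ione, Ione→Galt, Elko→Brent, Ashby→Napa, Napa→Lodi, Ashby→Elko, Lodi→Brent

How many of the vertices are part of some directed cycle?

11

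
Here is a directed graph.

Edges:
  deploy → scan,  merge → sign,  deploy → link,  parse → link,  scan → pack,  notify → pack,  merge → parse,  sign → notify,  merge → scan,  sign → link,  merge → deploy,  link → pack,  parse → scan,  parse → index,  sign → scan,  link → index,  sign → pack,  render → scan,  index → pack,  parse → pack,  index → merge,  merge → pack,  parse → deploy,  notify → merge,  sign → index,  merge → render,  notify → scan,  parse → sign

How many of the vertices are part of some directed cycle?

A vertex is on a directed cycle iff it belongs to a strongly connected component of size ≥ 2 (or has a self-loop).
The vertices on cycles are {link, sign, index, merge, parse, deploy, notify} — 7 in total.

7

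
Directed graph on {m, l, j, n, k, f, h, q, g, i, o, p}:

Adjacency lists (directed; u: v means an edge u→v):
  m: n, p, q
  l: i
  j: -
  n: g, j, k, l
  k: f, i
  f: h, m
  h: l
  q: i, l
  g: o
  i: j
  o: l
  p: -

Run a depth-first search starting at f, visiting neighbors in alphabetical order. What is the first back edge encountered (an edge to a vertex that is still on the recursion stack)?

DFS from f (visiting neighbors in alphabetical order); mark gray on enter, black on exit:
f gray
  h gray
    l gray
      i gray
        j gray
        j black
      i black
    l black
  h black
  m gray
    n gray
      g gray
        o gray
          o→l: l black — skip
        o black
      g black
      n→j: j black — skip
      k gray
        k→f: f is gray → back edge
First back edge: k → f.

k→f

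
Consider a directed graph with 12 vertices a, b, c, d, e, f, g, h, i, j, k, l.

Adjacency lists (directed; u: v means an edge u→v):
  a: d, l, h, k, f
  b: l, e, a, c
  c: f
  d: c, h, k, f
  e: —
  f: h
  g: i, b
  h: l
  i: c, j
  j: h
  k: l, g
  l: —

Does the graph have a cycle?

Yes

DFS with white/gray/black marking, starting from h:
h gray
  l gray
  l black
h black
a gray
  d gray
    c gray
      f gray
        f→h: h black — skip
      f black
    c black
    d→h: h black — skip
    k gray
      k→l: l black — skip
      g gray
        i gray
          i→c: c black — skip
          j gray
            j→h: h black — skip
          j black
        i black
        b gray
          b→l: l black — skip
          e gray
          e black
          b→a: a is gray → back edge
Back edge found, so a cycle exists: a → d → k → g → b → a.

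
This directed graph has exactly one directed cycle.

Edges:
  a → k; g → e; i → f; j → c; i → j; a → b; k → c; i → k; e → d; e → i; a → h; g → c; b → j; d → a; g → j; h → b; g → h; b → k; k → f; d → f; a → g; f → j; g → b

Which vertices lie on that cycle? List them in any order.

DFS with gray/black marking from a:
a gray
  b gray
    j gray
      c gray
      c black
    j black
    k gray
      f gray
        f→j: j black — skip
      f black
      k→c: c black — skip
    k black
  b black
  h gray
    h→b: b black — skip
  h black
  g gray
    g→h: h black — skip
    g→j: j black — skip
    g→c: c black — skip
    e gray
      i gray
        i→f: f black — skip
        i→j: j black — skip
        i→k: k black — skip
      i black
      d gray
        d→f: f black — skip
        d→a: a is gray → back edge
Back edge closes the cycle a → g → e → d → a; its vertices are {a, d, e, g}.

a, d, e, g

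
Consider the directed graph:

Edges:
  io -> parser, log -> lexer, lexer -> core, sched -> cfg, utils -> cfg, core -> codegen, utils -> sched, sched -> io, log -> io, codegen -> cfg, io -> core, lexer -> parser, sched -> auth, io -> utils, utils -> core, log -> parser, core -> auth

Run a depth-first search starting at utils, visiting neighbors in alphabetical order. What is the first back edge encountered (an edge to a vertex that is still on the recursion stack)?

DFS from utils (visiting neighbors in alphabetical order); mark gray on enter, black on exit:
utils gray
  cfg gray
  cfg black
  core gray
    auth gray
    auth black
    codegen gray
      codegen→cfg: cfg black — skip
    codegen black
  core black
  sched gray
    sched→auth: auth black — skip
    sched→cfg: cfg black — skip
    io gray
      io→core: core black — skip
      parser gray
      parser black
      io→utils: utils is gray → back edge
First back edge: io → utils.

io->utils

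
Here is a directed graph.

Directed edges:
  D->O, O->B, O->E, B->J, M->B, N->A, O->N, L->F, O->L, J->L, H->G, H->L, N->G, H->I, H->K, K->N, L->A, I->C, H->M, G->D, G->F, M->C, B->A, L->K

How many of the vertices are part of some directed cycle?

8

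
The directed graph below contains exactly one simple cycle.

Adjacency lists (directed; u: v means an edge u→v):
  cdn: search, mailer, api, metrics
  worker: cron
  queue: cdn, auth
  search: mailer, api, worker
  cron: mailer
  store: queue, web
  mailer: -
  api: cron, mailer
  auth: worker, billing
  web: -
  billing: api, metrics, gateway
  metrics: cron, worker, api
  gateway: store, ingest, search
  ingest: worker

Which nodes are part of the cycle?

auth, queue, store, billing, gateway

DFS with gray/black marking from store:
store gray
  queue gray
    cdn gray
      search gray
        mailer gray
        mailer black
        api gray
          cron gray
            cron→mailer: mailer black — skip
          cron black
          api→mailer: mailer black — skip
        api black
        worker gray
          worker→cron: cron black — skip
        worker black
      search black
      cdn→mailer: mailer black — skip
      cdn→api: api black — skip
      metrics gray
        metrics→cron: cron black — skip
        metrics→worker: worker black — skip
        metrics→api: api black — skip
      metrics black
    cdn black
    auth gray
      auth→worker: worker black — skip
      billing gray
        billing→api: api black — skip
        billing→metrics: metrics black — skip
        gateway gray
          gateway→store: store is gray → back edge
Back edge closes the cycle store → queue → auth → billing → gateway → store; its vertices are {auth, queue, store, billing, gateway}.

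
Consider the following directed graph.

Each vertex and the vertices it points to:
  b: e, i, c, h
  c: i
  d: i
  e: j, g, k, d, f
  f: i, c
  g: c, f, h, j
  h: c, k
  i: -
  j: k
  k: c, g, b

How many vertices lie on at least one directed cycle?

6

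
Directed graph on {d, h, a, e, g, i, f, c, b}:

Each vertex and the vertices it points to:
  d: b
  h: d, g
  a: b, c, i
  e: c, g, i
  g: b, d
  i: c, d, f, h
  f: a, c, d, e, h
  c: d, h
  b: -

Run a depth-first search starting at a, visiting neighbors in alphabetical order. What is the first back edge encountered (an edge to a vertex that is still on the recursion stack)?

DFS from a (visiting neighbors in alphabetical order); mark gray on enter, black on exit:
a gray
  b gray
  b black
  c gray
    d gray
      d→b: b black — skip
    d black
    h gray
      h→d: d black — skip
      g gray
        g→b: b black — skip
        g→d: d black — skip
      g black
    h black
  c black
  i gray
    i→c: c black — skip
    i→d: d black — skip
    f gray
      f→a: a is gray → back edge
First back edge: f → a.

f→a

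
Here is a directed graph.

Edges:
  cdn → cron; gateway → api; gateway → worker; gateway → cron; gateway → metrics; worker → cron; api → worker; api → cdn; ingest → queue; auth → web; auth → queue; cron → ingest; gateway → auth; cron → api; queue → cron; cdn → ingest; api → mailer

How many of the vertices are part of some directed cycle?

A vertex is on a directed cycle iff it belongs to a strongly connected component of size ≥ 2 (or has a self-loop).
The vertices on cycles are {api, cdn, cron, queue, ingest, worker} — 6 in total.

6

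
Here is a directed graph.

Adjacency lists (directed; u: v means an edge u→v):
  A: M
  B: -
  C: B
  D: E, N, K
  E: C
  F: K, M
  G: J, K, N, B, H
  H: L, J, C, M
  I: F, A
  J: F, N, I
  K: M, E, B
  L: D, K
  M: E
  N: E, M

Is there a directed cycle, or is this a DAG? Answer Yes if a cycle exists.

DFS with white/gray/black marking, starting from E:
E gray
  C gray
    B gray
    B black
  C black
E black
A gray
  M gray
    M→E: E black — skip
  M black
A black
D gray
  D→E: E black — skip
  N gray
    N→E: E black — skip
    N→M: M black — skip
  N black
  K gray
    K→M: M black — skip
    K→E: E black — skip
    K→B: B black — skip
  K black
D black
F gray
  F→K: K black — skip
  F→M: M black — skip
F black
G gray
  J gray
    J→F: F black — skip
    J→N: N black — skip
    I gray
      I→F: F black — skip
      I→A: A black — skip
    I black
  J black
  G→K: K black — skip
  G→N: N black — skip
  G→B: B black — skip
  H gray
    L gray
      L→D: D black — skip
      L→K: K black — skip
    L black
    H→J: J black — skip
    H→C: C black — skip
    H→M: M black — skip
  H black
G black
Every edge goes to a white or black vertex — no back edge, so the graph is acyclic.

No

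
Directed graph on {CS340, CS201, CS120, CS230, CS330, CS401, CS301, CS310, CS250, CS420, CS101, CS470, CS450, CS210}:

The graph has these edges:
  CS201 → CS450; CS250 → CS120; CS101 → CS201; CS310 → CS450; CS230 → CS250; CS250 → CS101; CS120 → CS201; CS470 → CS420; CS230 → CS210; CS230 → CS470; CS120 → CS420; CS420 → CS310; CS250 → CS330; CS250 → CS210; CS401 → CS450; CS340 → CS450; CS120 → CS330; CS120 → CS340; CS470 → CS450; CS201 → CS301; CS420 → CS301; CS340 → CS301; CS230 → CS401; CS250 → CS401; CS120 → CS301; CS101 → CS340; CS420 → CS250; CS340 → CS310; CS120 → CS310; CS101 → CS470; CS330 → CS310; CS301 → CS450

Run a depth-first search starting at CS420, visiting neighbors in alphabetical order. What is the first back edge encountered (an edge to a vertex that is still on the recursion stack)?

CS470→CS420

DFS from CS420 (visiting neighbors in alphabetical order); mark gray on enter, black on exit:
CS420 gray
  CS250 gray
    CS101 gray
      CS201 gray
        CS301 gray
          CS450 gray
          CS450 black
        CS301 black
        CS201→CS450: CS450 black — skip
      CS201 black
      CS340 gray
        CS340→CS301: CS301 black — skip
        CS310 gray
          CS310→CS450: CS450 black — skip
        CS310 black
        CS340→CS450: CS450 black — skip
      CS340 black
      CS470 gray
        CS470→CS420: CS420 is gray → back edge
First back edge: CS470 → CS420.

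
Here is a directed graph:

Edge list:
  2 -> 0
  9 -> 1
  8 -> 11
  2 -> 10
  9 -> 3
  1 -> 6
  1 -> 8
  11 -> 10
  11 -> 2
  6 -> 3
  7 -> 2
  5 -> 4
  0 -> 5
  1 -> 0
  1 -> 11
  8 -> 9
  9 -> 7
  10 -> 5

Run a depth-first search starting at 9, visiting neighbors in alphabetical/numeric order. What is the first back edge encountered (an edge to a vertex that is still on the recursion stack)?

DFS from 9 (visiting neighbors in alphabetical/numeric order); mark gray on enter, black on exit:
9 gray
  1 gray
    0 gray
      5 gray
        4 gray
        4 black
      5 black
    0 black
    6 gray
      3 gray
      3 black
    6 black
    8 gray
      8→9: 9 is gray → back edge
First back edge: 8 → 9.

8->9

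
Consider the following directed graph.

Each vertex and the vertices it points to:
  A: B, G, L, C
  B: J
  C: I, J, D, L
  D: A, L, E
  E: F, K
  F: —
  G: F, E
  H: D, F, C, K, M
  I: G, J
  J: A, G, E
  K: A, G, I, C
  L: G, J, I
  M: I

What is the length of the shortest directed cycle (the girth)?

For each vertex v, BFS finds the shortest path from v back to v.
The shortest such closed walk is D → A → C → D, length 3.

3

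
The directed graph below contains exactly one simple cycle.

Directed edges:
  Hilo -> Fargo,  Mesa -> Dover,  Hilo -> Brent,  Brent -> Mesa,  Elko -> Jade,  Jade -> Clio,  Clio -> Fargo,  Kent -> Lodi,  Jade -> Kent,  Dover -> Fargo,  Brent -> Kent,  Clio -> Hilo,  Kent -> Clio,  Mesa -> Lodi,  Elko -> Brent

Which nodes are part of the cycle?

DFS with gray/black marking from Brent:
Brent gray
  Kent gray
    Clio gray
      Hilo gray
        Fargo gray
        Fargo black
        Hilo→Brent: Brent is gray → back edge
Back edge closes the cycle Brent → Kent → Clio → Hilo → Brent; its vertices are {Clio, Hilo, Kent, Brent}.

Clio, Hilo, Kent, Brent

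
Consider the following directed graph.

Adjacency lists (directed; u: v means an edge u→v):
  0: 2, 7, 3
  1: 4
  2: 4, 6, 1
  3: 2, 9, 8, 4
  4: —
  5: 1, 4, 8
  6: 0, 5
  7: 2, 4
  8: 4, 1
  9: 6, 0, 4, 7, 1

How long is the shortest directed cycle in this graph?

For each vertex v, BFS finds the shortest path from v back to v.
The shortest such closed walk is 9 → 0 → 3 → 9, length 3.

3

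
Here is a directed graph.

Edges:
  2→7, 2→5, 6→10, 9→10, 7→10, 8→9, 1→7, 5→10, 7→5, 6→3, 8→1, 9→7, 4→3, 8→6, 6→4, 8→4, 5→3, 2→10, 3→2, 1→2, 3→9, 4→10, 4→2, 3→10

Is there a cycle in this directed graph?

DFS with white/gray/black marking, starting from 10:
10 gray
10 black
5 gray
  3 gray
    2 gray
      2→5: 5 is gray → back edge
Back edge found, so a cycle exists: 5 → 3 → 2 → 5.

Yes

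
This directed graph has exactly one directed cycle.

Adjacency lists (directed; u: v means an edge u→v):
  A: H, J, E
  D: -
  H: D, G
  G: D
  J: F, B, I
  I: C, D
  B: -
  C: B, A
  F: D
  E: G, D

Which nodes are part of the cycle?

A, C, I, J

DFS with gray/black marking from C:
C gray
  B gray
  B black
  A gray
    H gray
      D gray
      D black
      G gray
        G→D: D black — skip
      G black
    H black
    J gray
      F gray
        F→D: D black — skip
      F black
      J→B: B black — skip
      I gray
        I→C: C is gray → back edge
Back edge closes the cycle C → A → J → I → C; its vertices are {A, C, I, J}.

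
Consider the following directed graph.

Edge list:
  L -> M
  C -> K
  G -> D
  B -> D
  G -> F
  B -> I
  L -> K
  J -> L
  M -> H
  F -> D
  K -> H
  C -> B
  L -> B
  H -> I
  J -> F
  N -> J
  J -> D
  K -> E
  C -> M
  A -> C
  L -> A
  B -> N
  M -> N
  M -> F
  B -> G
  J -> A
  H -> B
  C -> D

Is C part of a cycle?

Yes

C is on a cycle iff C can reach itself via ≥1 edge.
C → B → N → J → A → C — yes.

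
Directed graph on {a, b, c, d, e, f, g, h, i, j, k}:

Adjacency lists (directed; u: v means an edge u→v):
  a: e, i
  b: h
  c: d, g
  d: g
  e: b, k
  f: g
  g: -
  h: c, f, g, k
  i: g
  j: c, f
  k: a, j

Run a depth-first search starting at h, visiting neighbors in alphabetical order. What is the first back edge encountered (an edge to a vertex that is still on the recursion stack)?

DFS from h (visiting neighbors in alphabetical order); mark gray on enter, black on exit:
h gray
  c gray
    d gray
      g gray
      g black
    d black
    c→g: g black — skip
  c black
  f gray
    f→g: g black — skip
  f black
  h→g: g black — skip
  k gray
    a gray
      e gray
        b gray
          b→h: h is gray → back edge
First back edge: b → h.

b→h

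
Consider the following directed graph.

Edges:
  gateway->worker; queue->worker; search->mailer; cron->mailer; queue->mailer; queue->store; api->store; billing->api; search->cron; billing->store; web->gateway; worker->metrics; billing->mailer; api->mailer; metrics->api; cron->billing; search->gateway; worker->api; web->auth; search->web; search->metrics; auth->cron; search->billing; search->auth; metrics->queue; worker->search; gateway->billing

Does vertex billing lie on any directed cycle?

No

billing lies on a cycle iff there is a path from billing back to itself.
Exploring from billing, it never reaches itself; equivalently, its strongly connected component is a singleton.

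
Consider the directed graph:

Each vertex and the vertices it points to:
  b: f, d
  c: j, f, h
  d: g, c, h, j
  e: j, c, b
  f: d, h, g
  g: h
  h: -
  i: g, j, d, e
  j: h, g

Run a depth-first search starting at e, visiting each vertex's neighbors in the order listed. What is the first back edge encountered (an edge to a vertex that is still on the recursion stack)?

d->c

DFS from e (visiting each vertex's neighbors in the order listed); mark gray on enter, black on exit:
e gray
  j gray
    h gray
    h black
    g gray
      g→h: h black — skip
    g black
  j black
  c gray
    c→j: j black — skip
    f gray
      d gray
        d→g: g black — skip
        d→c: c is gray → back edge
First back edge: d → c.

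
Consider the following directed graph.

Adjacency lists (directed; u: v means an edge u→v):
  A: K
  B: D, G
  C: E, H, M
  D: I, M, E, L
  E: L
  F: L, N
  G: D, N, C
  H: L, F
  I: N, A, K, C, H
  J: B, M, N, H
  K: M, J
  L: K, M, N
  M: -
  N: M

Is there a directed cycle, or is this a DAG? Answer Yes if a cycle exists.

Yes

DFS with white/gray/black marking, starting from K:
K gray
  M gray
  M black
  J gray
    B gray
      D gray
        I gray
          N gray
            N→M: M black — skip
          N black
          A gray
            A→K: K is gray → back edge
Back edge found, so a cycle exists: K → J → B → D → I → A → K.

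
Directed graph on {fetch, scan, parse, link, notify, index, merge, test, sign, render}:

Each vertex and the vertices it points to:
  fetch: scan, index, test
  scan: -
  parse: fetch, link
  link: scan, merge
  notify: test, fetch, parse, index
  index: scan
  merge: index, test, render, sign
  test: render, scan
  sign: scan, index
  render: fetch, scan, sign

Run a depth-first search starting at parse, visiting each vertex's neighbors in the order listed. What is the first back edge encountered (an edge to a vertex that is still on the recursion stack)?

DFS from parse (visiting each vertex's neighbors in the order listed); mark gray on enter, black on exit:
parse gray
  fetch gray
    scan gray
    scan black
    index gray
      index→scan: scan black — skip
    index black
    test gray
      render gray
        render→fetch: fetch is gray → back edge
First back edge: render → fetch.

render->fetch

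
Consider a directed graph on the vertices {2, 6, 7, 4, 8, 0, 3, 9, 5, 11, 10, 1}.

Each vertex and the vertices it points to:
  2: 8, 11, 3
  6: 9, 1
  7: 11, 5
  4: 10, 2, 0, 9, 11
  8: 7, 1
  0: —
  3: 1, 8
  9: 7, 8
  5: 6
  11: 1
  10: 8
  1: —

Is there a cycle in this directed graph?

DFS with white/gray/black marking, starting from 2:
2 gray
  8 gray
    7 gray
      11 gray
        1 gray
        1 black
      11 black
      5 gray
        6 gray
          9 gray
            9→7: 7 is gray → back edge
Back edge found, so a cycle exists: 7 → 5 → 6 → 9 → 7.

Yes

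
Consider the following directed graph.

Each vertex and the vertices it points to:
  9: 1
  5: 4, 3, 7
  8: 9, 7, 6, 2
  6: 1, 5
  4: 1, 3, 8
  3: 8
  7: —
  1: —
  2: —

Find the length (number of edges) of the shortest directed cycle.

4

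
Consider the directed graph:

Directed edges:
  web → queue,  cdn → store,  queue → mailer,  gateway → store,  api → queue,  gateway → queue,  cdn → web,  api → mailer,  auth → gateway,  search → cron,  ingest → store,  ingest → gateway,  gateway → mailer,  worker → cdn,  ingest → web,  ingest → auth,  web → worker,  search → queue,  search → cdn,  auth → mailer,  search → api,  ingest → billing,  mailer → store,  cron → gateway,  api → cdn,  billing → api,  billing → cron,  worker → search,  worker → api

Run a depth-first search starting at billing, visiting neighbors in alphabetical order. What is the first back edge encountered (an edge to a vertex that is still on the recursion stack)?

worker->api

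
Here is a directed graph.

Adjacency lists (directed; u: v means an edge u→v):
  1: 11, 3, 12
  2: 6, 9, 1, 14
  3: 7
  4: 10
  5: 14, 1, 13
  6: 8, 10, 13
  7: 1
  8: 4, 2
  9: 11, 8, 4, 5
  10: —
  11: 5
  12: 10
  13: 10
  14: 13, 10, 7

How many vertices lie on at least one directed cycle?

10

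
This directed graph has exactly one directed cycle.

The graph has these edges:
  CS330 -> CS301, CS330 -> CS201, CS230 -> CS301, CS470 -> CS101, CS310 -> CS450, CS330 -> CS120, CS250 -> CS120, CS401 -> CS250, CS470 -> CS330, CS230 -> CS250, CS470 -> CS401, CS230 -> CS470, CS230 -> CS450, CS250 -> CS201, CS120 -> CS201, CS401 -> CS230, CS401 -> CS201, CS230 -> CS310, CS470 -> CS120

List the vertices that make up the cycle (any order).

CS230, CS401, CS470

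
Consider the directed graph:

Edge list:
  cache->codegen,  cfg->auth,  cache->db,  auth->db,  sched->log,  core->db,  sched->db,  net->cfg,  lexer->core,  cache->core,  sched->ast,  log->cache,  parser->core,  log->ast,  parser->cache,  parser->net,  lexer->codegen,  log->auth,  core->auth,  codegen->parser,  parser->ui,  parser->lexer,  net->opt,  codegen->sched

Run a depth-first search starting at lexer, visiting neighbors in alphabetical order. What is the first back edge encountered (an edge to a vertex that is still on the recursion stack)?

DFS from lexer (visiting neighbors in alphabetical order); mark gray on enter, black on exit:
lexer gray
  codegen gray
    parser gray
      cache gray
        cache→codegen: codegen is gray → back edge
First back edge: cache → codegen.

cache->codegen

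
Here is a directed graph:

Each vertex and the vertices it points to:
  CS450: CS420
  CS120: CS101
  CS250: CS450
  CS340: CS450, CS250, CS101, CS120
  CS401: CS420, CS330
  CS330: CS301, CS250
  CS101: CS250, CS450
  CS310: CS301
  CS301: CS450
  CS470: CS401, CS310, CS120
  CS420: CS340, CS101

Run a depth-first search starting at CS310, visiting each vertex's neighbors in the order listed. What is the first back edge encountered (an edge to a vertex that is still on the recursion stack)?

DFS from CS310 (visiting each vertex's neighbors in the order listed); mark gray on enter, black on exit:
CS310 gray
  CS301 gray
    CS450 gray
      CS420 gray
        CS340 gray
          CS340→CS450: CS450 is gray → back edge
First back edge: CS340 → CS450.

CS340->CS450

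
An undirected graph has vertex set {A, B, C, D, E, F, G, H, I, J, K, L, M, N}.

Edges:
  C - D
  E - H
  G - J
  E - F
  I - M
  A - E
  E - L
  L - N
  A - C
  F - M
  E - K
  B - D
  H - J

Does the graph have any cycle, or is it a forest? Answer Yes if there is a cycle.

No

DFS, tracking each vertex's parent; an edge to a visited non-parent vertex closes a cycle.
Start from J:
visit J (parent –)
  visit G (parent J)
    G–J: parent, skip
  visit H (parent J)
    visit E (parent H)
      visit L (parent E)
        visit N (parent L)
          N–L: parent, skip
        L–E: parent, skip
      E–H: parent, skip
      visit A (parent E)
        visit C (parent A)
          C–A: parent, skip
          visit D (parent C)
            visit B (parent D)
              B–D: parent, skip
            D–C: parent, skip
        A–E: parent, skip
      visit F (parent E)
        F–E: parent, skip
        visit M (parent F)
          M–F: parent, skip
          visit I (parent M)
            I–M: parent, skip
      visit K (parent E)
        K–E: parent, skip
    H–J: parent, skip
No non-parent visited neighbor found — the graph is a forest.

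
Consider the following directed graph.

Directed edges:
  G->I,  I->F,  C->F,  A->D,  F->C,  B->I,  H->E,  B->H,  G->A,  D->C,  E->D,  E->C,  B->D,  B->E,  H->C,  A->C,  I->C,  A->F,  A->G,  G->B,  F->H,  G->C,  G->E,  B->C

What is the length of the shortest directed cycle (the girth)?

2

For each vertex v, BFS finds the shortest path from v back to v.
The shortest such closed walk is G → A → G, length 2.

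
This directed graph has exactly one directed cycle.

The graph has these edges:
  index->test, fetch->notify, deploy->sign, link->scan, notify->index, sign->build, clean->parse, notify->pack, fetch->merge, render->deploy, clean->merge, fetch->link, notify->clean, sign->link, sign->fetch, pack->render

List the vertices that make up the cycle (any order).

pack, sign, fetch, deploy, notify, render

DFS with gray/black marking from sign:
sign gray
  link gray
    scan gray
    scan black
  link black
  build gray
  build black
  fetch gray
    merge gray
    merge black
    notify gray
      index gray
        test gray
        test black
      index black
      pack gray
        render gray
          deploy gray
            deploy→sign: sign is gray → back edge
Back edge closes the cycle sign → fetch → notify → pack → render → deploy → sign; its vertices are {pack, sign, fetch, deploy, notify, render}.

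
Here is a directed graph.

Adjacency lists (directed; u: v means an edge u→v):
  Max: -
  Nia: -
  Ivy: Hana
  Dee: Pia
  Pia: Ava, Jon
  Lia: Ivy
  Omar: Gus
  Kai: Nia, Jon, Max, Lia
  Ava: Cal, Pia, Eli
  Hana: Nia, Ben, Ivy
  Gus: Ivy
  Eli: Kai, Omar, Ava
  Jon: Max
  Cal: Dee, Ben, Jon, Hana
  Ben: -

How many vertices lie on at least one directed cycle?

7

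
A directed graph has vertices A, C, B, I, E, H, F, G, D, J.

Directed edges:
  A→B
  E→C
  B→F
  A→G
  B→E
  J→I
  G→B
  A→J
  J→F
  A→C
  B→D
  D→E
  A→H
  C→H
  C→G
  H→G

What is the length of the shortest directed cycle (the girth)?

4

For each vertex v, BFS finds the shortest path from v back to v.
The shortest such closed walk is B → E → C → G → B, length 4.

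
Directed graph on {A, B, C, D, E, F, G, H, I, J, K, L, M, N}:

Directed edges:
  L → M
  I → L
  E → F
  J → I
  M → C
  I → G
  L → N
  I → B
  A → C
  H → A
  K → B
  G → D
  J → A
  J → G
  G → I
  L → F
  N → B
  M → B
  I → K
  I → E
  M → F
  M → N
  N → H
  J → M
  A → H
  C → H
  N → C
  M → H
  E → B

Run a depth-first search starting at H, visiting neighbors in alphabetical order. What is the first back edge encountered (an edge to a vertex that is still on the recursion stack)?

DFS from H (visiting neighbors in alphabetical order); mark gray on enter, black on exit:
H gray
  A gray
    C gray
      C→H: H is gray → back edge
First back edge: C → H.

C→H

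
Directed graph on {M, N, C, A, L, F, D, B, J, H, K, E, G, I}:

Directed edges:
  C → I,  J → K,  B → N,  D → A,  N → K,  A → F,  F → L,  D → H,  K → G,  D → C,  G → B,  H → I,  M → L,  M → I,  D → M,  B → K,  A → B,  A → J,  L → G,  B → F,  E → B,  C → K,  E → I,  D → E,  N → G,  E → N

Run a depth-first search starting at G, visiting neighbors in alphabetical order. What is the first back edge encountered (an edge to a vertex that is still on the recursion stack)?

L->G

DFS from G (visiting neighbors in alphabetical order); mark gray on enter, black on exit:
G gray
  B gray
    F gray
      L gray
        L→G: G is gray → back edge
First back edge: L → G.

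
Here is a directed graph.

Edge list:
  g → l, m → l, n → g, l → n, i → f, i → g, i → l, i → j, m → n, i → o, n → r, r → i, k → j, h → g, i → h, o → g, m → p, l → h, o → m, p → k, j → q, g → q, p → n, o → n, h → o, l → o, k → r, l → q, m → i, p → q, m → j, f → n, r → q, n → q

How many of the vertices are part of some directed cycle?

11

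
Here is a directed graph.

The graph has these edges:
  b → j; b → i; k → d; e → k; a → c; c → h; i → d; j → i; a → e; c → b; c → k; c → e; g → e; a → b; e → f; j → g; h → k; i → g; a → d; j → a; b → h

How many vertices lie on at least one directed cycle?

4

A vertex is on a directed cycle iff it belongs to a strongly connected component of size ≥ 2 (or has a self-loop).
The vertices on cycles are {a, b, c, j} — 4 in total.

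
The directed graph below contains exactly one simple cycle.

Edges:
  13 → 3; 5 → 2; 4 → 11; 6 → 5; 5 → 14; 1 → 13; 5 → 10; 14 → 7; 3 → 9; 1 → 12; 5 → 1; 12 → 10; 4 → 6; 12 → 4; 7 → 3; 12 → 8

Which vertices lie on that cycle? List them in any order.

DFS with gray/black marking from 6:
6 gray
  5 gray
    1 gray
      13 gray
        3 gray
          9 gray
          9 black
        3 black
      13 black
      12 gray
        8 gray
        8 black
        10 gray
        10 black
        4 gray
          4→6: 6 is gray → back edge
Back edge closes the cycle 6 → 5 → 1 → 12 → 4 → 6; its vertices are {1, 4, 5, 6, 12}.

1, 4, 5, 6, 12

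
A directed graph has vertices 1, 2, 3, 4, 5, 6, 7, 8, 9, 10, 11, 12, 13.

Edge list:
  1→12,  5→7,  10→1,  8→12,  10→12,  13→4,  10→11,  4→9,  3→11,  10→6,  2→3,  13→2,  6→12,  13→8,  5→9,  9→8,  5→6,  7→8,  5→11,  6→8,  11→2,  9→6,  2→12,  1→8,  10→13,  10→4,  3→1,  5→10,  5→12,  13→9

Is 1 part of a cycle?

1 lies on a cycle iff there is a path from 1 back to itself.
Exploring from 1, it never reaches itself; equivalently, its strongly connected component is a singleton.

No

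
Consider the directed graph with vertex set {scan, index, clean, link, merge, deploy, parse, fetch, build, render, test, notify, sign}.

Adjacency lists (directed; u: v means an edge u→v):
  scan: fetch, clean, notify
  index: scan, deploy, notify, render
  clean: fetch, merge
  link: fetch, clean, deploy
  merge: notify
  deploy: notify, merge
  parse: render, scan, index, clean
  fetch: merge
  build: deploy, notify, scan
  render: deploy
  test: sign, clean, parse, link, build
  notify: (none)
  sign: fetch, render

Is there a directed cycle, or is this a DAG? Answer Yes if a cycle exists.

DFS with white/gray/black marking, starting from parse:
parse gray
  render gray
    deploy gray
      notify gray
      notify black
      merge gray
        merge→notify: notify black — skip
      merge black
    deploy black
  render black
  scan gray
    fetch gray
      fetch→merge: merge black — skip
    fetch black
    clean gray
      clean→fetch: fetch black — skip
      clean→merge: merge black — skip
    clean black
    scan→notify: notify black — skip
  scan black
  index gray
    index→scan: scan black — skip
    index→deploy: deploy black — skip
    index→notify: notify black — skip
    index→render: render black — skip
  index black
  parse→clean: clean black — skip
parse black
link gray
  link→fetch: fetch black — skip
  link→clean: clean black — skip
  link→deploy: deploy black — skip
link black
build gray
  build→deploy: deploy black — skip
  build→notify: notify black — skip
  build→scan: scan black — skip
build black
test gray
  sign gray
    sign→fetch: fetch black — skip
    sign→render: render black — skip
  sign black
  test→clean: clean black — skip
  test→parse: parse black — skip
  test→link: link black — skip
  test→build: build black — skip
test black
Every edge goes to a white or black vertex — no back edge, so the graph is acyclic.

No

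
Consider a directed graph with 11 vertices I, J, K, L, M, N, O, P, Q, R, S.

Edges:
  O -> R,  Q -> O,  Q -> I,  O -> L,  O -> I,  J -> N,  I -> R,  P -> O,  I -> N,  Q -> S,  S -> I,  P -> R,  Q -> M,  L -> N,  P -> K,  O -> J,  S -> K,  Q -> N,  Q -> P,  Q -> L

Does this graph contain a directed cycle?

No

DFS with white/gray/black marking, starting from M:
M gray
M black
I gray
  R gray
  R black
  N gray
  N black
I black
J gray
  J→N: N black — skip
J black
K gray
K black
L gray
  L→N: N black — skip
L black
O gray
  O→J: J black — skip
  O→R: R black — skip
  O→L: L black — skip
  O→I: I black — skip
O black
P gray
  P→O: O black — skip
  P→R: R black — skip
  P→K: K black — skip
P black
Q gray
  Q→M: M black — skip
  Q→O: O black — skip
  S gray
    S→I: I black — skip
    S→K: K black — skip
  S black
  Q→N: N black — skip
  Q→I: I black — skip
  Q→P: P black — skip
  Q→L: L black — skip
Q black
Every edge goes to a white or black vertex — no back edge, so the graph is acyclic.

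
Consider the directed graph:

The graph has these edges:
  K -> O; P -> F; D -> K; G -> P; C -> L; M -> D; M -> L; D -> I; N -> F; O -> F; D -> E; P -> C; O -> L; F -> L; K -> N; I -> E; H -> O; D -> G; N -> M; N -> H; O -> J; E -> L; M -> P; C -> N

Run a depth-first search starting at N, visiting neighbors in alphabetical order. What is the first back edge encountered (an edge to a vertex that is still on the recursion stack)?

DFS from N (visiting neighbors in alphabetical order); mark gray on enter, black on exit:
N gray
  F gray
    L gray
    L black
  F black
  H gray
    O gray
      O→F: F black — skip
      J gray
      J black
      O→L: L black — skip
    O black
  H black
  M gray
    D gray
      E gray
        E→L: L black — skip
      E black
      G gray
        P gray
          C gray
            C→L: L black — skip
            C→N: N is gray → back edge
First back edge: C → N.

C->N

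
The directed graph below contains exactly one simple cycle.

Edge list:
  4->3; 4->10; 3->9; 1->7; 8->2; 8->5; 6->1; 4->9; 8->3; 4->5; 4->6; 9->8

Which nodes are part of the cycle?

DFS with gray/black marking from 9:
9 gray
  8 gray
    5 gray
    5 black
    3 gray
      3→9: 9 is gray → back edge
Back edge closes the cycle 9 → 8 → 3 → 9; its vertices are {3, 8, 9}.

3, 8, 9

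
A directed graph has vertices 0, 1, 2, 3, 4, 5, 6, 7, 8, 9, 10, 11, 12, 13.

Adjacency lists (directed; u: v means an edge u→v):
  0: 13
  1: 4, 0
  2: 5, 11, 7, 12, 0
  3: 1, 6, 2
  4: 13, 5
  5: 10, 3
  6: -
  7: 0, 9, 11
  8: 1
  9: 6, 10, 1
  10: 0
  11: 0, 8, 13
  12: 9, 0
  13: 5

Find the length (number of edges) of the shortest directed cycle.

3

For each vertex v, BFS finds the shortest path from v back to v.
The shortest such closed walk is 2 → 5 → 3 → 2, length 3.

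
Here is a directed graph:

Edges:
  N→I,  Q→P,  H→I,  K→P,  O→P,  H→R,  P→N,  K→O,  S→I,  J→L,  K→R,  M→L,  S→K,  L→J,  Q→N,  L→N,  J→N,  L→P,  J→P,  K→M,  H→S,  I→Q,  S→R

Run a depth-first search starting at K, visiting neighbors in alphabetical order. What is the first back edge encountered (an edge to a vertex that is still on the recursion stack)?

DFS from K (visiting neighbors in alphabetical order); mark gray on enter, black on exit:
K gray
  M gray
    L gray
      J gray
        J→L: L is gray → back edge
First back edge: J → L.

J→L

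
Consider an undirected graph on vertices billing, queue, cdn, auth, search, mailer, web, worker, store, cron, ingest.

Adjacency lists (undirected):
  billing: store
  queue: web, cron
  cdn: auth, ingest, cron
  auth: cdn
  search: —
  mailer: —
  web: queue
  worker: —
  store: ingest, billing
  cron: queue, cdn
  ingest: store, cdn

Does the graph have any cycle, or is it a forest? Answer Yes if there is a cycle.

DFS, tracking each vertex's parent; an edge to a visited non-parent vertex closes a cycle.
Start from store:
visit store (parent –)
  visit ingest (parent store)
    ingest–store: parent, skip
    visit cdn (parent ingest)
      visit auth (parent cdn)
        auth–cdn: parent, skip
      cdn–ingest: parent, skip
      visit cron (parent cdn)
        visit queue (parent cron)
          visit web (parent queue)
            web–queue: parent, skip
          queue–cron: parent, skip
        cron–cdn: parent, skip
  visit billing (parent store)
    billing–store: parent, skip
visit search (parent –)
visit mailer (parent –)
visit worker (parent –)
No non-parent visited neighbor found — the graph is a forest.

No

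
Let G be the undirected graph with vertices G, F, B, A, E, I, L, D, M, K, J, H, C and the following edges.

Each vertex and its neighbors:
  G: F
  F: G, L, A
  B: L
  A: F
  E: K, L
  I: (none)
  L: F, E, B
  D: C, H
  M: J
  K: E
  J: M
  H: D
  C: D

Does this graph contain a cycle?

DFS, tracking each vertex's parent; an edge to a visited non-parent vertex closes a cycle.
Start from J:
visit J (parent –)
  visit M (parent J)
    M–J: parent, skip
visit G (parent –)
  visit F (parent G)
    F–G: parent, skip
    visit L (parent F)
      L–F: parent, skip
      visit E (parent L)
        visit K (parent E)
          K–E: parent, skip
        E–L: parent, skip
      visit B (parent L)
        B–L: parent, skip
    visit A (parent F)
      A–F: parent, skip
visit I (parent –)
visit D (parent –)
  visit C (parent D)
    C–D: parent, skip
  visit H (parent D)
    H–D: parent, skip
No non-parent visited neighbor found — the graph is a forest.

No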